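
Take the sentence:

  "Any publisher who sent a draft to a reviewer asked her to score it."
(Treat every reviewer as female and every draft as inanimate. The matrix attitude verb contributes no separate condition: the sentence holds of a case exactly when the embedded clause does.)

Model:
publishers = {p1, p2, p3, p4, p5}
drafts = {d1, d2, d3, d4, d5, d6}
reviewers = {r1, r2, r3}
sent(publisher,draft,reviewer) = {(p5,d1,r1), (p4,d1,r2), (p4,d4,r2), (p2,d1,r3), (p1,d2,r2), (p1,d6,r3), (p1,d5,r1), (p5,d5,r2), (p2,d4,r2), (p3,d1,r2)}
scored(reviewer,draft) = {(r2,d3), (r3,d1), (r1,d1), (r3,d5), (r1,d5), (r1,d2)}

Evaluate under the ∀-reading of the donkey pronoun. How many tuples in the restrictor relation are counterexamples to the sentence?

"her" takes "a reviewer" as antecedent and "it" takes "a draft"; both are donkey pronouns co-varying with the restrictor.
Strong reading: for every (p,d,r) with sent(p,d,r), scored(r,d).
Restrictor triples: (p1,d2,r2)→scored(r2,d2) ✗  (p1,d5,r1)→scored(r1,d5) ✓  (p1,d6,r3)→scored(r3,d6) ✗  (p2,d1,r3)→scored(r3,d1) ✓  (p2,d4,r2)→scored(r2,d4) ✗  (p3,d1,r2)→scored(r2,d1) ✗  (p4,d1,r2)→scored(r2,d1) ✗  (p4,d4,r2)→scored(r2,d4) ✗  (p5,d1,r1)→scored(r1,d1) ✓  (p5,d5,r2)→scored(r2,d5) ✗
Counterexamples (restrictor triples failing the scope): 7.

7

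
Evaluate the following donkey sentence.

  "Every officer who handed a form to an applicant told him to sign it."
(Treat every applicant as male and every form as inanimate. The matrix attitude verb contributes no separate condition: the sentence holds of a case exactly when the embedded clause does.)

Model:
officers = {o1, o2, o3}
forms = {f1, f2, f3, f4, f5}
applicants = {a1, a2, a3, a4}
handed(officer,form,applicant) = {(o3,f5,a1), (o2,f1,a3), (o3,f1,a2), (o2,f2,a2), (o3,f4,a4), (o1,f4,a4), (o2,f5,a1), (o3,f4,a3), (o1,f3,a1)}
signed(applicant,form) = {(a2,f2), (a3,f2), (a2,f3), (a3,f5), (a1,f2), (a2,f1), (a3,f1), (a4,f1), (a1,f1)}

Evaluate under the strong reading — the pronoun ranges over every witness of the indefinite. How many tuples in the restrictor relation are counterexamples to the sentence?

6

"him" takes "an applicant" as antecedent and "it" takes "a form"; both are donkey pronouns co-varying with the restrictor.
Strong reading: for every (o,f,a) with handed(o,f,a), signed(a,f).
Restrictor triples: (o1,f3,a1)→signed(a1,f3) ✗  (o1,f4,a4)→signed(a4,f4) ✗  (o2,f1,a3)→signed(a3,f1) ✓  (o2,f2,a2)→signed(a2,f2) ✓  (o2,f5,a1)→signed(a1,f5) ✗  (o3,f1,a2)→signed(a2,f1) ✓  (o3,f4,a3)→signed(a3,f4) ✗  (o3,f4,a4)→signed(a4,f4) ✗  (o3,f5,a1)→signed(a1,f5) ✗
Counterexamples (restrictor triples failing the scope): 6.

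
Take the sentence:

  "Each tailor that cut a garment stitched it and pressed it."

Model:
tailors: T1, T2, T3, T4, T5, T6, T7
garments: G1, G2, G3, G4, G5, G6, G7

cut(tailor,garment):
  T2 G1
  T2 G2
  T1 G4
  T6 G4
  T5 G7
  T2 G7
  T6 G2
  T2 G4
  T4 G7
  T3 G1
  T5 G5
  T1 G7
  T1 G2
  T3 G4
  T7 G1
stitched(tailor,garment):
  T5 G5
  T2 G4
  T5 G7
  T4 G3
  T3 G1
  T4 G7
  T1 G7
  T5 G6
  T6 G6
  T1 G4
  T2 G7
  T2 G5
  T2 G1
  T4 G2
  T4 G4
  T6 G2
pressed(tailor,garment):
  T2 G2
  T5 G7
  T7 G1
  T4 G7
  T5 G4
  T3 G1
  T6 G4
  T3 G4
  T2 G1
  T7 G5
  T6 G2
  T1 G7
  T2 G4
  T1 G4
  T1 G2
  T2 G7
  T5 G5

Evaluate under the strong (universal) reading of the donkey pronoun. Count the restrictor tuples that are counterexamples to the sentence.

5

"it" takes "a garment" as antecedent — a donkey pronoun bound across the clause boundary.
Strong reading: for every (t,g) with cut(t,g), stitched(t,g) ∧ pressed(t,g).
Restrictor pairs: (T1,G2) ✗  (T1,G4) ✓  (T1,G7) ✓  (T2,G1) ✓  (T2,G2) ✗  (T2,G4) ✓  (T2,G7) ✓  (T3,G1) ✓  (T3,G4) ✗  (T4,G7) ✓  (T5,G5) ✓  (T5,G7) ✓  (T6,G2) ✓  (T6,G4) ✗  (T7,G1) ✗
Counterexamples (restrictor pairs failing the scope): 5.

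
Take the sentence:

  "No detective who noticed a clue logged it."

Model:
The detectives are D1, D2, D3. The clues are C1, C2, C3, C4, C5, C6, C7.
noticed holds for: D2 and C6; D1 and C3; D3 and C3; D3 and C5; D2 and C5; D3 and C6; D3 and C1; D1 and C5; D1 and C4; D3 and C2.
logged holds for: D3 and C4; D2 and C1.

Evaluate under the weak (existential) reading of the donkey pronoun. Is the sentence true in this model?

"it" takes "a clue" as antecedent — a donkey pronoun bound across the clause boundary.
Truth condition: for no (d,c) with noticed(d,c) does logged(d,c) hold.
Restrictor pairs — does the scope hold? (D1,C3):fails  (D1,C4):fails  (D1,C5):fails  (D2,C5):fails  (D2,C6):fails  (D3,C1):fails  (D3,C2):fails  (D3,C3):fails  (D3,C5):fails  (D3,C6):fails
Scope holds for no restrictor pair, so the sentence is true.

True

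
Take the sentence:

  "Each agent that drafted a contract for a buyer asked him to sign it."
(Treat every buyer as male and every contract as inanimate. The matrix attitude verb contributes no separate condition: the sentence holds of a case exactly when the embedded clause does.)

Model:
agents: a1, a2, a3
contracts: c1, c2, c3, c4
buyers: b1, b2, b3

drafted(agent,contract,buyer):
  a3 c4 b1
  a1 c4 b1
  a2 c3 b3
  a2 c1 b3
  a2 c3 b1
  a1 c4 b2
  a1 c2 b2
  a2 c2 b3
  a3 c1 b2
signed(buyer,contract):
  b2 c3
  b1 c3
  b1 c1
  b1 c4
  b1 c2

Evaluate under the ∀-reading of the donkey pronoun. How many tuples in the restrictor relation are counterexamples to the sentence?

"him" takes "a buyer" as antecedent and "it" takes "a contract"; both are donkey pronouns co-varying with the restrictor.
Strong reading: for every (a,c,b) with drafted(a,c,b), signed(b,c).
Restrictor triples: (a1,c2,b2)→signed(b2,c2) ✗  (a1,c4,b1)→signed(b1,c4) ✓  (a1,c4,b2)→signed(b2,c4) ✗  (a2,c1,b3)→signed(b3,c1) ✗  (a2,c2,b3)→signed(b3,c2) ✗  (a2,c3,b1)→signed(b1,c3) ✓  (a2,c3,b3)→signed(b3,c3) ✗  (a3,c1,b2)→signed(b2,c1) ✗  (a3,c4,b1)→signed(b1,c4) ✓
Counterexamples (restrictor triples failing the scope): 6.

6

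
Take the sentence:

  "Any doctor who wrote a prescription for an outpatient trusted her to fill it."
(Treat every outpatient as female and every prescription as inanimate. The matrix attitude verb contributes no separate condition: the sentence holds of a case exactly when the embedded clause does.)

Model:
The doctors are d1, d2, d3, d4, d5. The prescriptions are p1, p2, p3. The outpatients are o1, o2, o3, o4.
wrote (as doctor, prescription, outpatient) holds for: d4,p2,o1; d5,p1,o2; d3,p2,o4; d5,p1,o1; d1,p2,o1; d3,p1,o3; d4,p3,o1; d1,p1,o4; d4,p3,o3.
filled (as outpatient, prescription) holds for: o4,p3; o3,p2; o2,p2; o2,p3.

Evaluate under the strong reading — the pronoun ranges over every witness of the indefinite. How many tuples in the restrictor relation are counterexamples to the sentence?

"her" takes "an outpatient" as antecedent and "it" takes "a prescription"; both are donkey pronouns co-varying with the restrictor.
Strong reading: for every (d,p,o) with wrote(d,p,o), filled(o,p).
Restrictor triples: (d1,p1,o4)→filled(o4,p1) ✗  (d1,p2,o1)→filled(o1,p2) ✗  (d3,p1,o3)→filled(o3,p1) ✗  (d3,p2,o4)→filled(o4,p2) ✗  (d4,p2,o1)→filled(o1,p2) ✗  (d4,p3,o1)→filled(o1,p3) ✗  (d4,p3,o3)→filled(o3,p3) ✗  (d5,p1,o1)→filled(o1,p1) ✗  (d5,p1,o2)→filled(o2,p1) ✗
Counterexamples (restrictor triples failing the scope): 9.

9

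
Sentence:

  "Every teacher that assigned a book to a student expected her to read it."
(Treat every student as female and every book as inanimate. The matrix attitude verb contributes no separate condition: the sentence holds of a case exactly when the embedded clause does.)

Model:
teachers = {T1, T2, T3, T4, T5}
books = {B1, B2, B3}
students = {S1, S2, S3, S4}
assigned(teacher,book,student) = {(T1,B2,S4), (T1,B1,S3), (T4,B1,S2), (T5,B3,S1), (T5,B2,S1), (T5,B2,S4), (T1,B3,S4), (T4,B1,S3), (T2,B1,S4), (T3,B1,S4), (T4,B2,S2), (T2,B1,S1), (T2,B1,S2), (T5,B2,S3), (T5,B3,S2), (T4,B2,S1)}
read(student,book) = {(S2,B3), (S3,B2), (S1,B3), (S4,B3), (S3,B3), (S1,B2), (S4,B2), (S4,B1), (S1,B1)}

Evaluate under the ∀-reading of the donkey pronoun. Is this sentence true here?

False

"her" takes "a student" as antecedent and "it" takes "a book"; both are donkey pronouns co-varying with the restrictor.
Strong reading: for every (t,b,s) with assigned(t,b,s), read(s,b).
Restrictor triples: (T1,B1,S3)→read(S3,B1) ✗  (T1,B2,S4)→read(S4,B2) ✓  (T1,B3,S4)→read(S4,B3) ✓  (T2,B1,S1)→read(S1,B1) ✓  (T2,B1,S2)→read(S2,B1) ✗  (T2,B1,S4)→read(S4,B1) ✓  (T3,B1,S4)→read(S4,B1) ✓  (T4,B1,S2)→read(S2,B1) ✗  (T4,B1,S3)→read(S3,B1) ✗  (T4,B2,S1)→read(S1,B2) ✓  (T4,B2,S2)→read(S2,B2) ✗  (T5,B2,S1)→read(S1,B2) ✓  (T5,B2,S3)→read(S3,B2) ✓  (T5,B2,S4)→read(S4,B2) ✓  (T5,B3,S1)→read(S1,B3) ✓  (T5,B3,S2)→read(S2,B3) ✓
Counterexample: (T1,B1,S3) — read(S3,B1) does not hold.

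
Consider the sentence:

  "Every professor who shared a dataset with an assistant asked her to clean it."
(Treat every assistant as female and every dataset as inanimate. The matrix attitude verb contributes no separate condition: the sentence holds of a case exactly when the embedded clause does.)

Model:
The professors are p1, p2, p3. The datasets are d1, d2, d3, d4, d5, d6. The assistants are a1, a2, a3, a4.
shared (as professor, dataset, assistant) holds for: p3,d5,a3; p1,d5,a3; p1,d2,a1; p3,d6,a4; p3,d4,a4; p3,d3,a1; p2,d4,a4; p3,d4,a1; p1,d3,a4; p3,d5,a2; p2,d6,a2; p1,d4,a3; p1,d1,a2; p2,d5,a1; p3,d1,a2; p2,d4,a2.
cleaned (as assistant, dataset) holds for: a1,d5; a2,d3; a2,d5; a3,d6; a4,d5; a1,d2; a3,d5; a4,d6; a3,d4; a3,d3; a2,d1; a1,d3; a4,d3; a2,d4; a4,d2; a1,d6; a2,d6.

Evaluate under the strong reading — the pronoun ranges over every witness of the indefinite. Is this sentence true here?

False

"her" takes "an assistant" as antecedent and "it" takes "a dataset"; both are donkey pronouns co-varying with the restrictor.
Strong reading: for every (p,d,a) with shared(p,d,a), cleaned(a,d).
Restrictor triples: (p1,d1,a2)→cleaned(a2,d1) ✓  (p1,d2,a1)→cleaned(a1,d2) ✓  (p1,d3,a4)→cleaned(a4,d3) ✓  (p1,d4,a3)→cleaned(a3,d4) ✓  (p1,d5,a3)→cleaned(a3,d5) ✓  (p2,d4,a2)→cleaned(a2,d4) ✓  (p2,d4,a4)→cleaned(a4,d4) ✗  (p2,d5,a1)→cleaned(a1,d5) ✓  (p2,d6,a2)→cleaned(a2,d6) ✓  (p3,d1,a2)→cleaned(a2,d1) ✓  (p3,d3,a1)→cleaned(a1,d3) ✓  (p3,d4,a1)→cleaned(a1,d4) ✗  (p3,d4,a4)→cleaned(a4,d4) ✗  (p3,d5,a2)→cleaned(a2,d5) ✓  (p3,d5,a3)→cleaned(a3,d5) ✓  (p3,d6,a4)→cleaned(a4,d6) ✓
Counterexample: (p2,d4,a4) — cleaned(a4,d4) does not hold.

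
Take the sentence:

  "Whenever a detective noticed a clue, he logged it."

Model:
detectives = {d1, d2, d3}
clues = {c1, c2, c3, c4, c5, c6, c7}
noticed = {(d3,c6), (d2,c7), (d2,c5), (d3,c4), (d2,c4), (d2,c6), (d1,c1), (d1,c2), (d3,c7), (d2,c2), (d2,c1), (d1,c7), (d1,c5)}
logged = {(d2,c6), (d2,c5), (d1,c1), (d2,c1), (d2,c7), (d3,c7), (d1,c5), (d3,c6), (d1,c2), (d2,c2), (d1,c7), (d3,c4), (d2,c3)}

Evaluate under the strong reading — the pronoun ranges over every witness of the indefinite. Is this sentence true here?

"it" takes "a clue" as antecedent — a donkey pronoun bound across the clause boundary.
Strong reading: for every (d,c) with noticed(d,c), logged(d,c).
Restrictor pairs: (d1,c1) ✓  (d1,c2) ✓  (d1,c5) ✓  (d1,c7) ✓  (d2,c1) ✓  (d2,c2) ✓  (d2,c4) ✗  (d2,c5) ✓  (d2,c6) ✓  (d2,c7) ✓  (d3,c4) ✓  (d3,c6) ✓  (d3,c7) ✓
Counterexample: (d2,c4) is in noticed but fails the scope.

False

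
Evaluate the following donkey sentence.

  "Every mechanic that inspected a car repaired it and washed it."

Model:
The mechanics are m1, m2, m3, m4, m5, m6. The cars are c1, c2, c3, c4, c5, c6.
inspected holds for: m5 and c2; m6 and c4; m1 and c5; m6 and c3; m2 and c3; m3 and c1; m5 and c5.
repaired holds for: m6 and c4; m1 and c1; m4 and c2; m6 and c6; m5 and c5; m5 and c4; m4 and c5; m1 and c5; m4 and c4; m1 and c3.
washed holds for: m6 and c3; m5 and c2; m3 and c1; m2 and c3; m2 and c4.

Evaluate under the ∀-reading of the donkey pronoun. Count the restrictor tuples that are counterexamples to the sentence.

7

"it" takes "a car" as antecedent — a donkey pronoun bound across the clause boundary.
Strong reading: for every (m,c) with inspected(m,c), repaired(m,c) ∧ washed(m,c).
Restrictor pairs: (m1,c5) ✗  (m2,c3) ✗  (m3,c1) ✗  (m5,c2) ✗  (m5,c5) ✗  (m6,c3) ✗  (m6,c4) ✗
Counterexamples (restrictor pairs failing the scope): 7.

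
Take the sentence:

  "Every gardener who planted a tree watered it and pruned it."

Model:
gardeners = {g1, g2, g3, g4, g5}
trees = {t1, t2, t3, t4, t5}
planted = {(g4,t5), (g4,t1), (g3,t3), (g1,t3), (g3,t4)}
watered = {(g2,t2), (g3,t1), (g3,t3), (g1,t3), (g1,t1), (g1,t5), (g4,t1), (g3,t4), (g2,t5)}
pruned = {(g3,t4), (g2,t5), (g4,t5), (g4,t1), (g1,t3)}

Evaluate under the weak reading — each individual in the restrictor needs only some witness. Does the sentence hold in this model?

True

"it" takes "a tree" as antecedent — a donkey pronoun bound across the clause boundary.
Weak reading: every gardener g with some planted-tree has at least one planted-tree t such that watered(g,t) ∧ pruned(g,t).
Per gardener: g1:✓  g3:✓  g4:✓
Every gardener in the restrictor has a witness.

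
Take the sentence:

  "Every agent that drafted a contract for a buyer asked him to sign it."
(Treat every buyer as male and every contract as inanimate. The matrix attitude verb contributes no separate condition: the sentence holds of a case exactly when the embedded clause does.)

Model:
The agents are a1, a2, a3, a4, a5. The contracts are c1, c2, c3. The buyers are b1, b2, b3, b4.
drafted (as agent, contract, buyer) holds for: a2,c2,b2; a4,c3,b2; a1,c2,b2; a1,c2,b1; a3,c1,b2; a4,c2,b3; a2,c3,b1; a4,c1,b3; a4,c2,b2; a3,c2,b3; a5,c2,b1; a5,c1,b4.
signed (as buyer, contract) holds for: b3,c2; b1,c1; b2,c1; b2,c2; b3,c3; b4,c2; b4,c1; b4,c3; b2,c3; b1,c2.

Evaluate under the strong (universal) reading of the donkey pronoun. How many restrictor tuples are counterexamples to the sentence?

"him" takes "a buyer" as antecedent and "it" takes "a contract"; both are donkey pronouns co-varying with the restrictor.
Strong reading: for every (a,c,b) with drafted(a,c,b), signed(b,c).
Restrictor triples: (a1,c2,b1)→signed(b1,c2) ✓  (a1,c2,b2)→signed(b2,c2) ✓  (a2,c2,b2)→signed(b2,c2) ✓  (a2,c3,b1)→signed(b1,c3) ✗  (a3,c1,b2)→signed(b2,c1) ✓  (a3,c2,b3)→signed(b3,c2) ✓  (a4,c1,b3)→signed(b3,c1) ✗  (a4,c2,b2)→signed(b2,c2) ✓  (a4,c2,b3)→signed(b3,c2) ✓  (a4,c3,b2)→signed(b2,c3) ✓  (a5,c1,b4)→signed(b4,c1) ✓  (a5,c2,b1)→signed(b1,c2) ✓
Counterexamples (restrictor triples failing the scope): 2.

2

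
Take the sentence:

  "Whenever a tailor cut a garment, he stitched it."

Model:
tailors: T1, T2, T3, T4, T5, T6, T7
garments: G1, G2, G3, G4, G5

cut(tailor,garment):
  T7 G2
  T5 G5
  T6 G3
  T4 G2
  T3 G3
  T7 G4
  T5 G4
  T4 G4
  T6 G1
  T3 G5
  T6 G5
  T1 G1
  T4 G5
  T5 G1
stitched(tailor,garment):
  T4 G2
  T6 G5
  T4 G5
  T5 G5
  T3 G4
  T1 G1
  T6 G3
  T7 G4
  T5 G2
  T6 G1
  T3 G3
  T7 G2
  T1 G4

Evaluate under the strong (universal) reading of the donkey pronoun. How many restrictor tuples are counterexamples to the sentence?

4

"it" takes "a garment" as antecedent — a donkey pronoun bound across the clause boundary.
Strong reading: for every (t,g) with cut(t,g), stitched(t,g).
Restrictor pairs: (T1,G1) ✓  (T3,G3) ✓  (T3,G5) ✗  (T4,G2) ✓  (T4,G4) ✗  (T4,G5) ✓  (T5,G1) ✗  (T5,G4) ✗  (T5,G5) ✓  (T6,G1) ✓  (T6,G3) ✓  (T6,G5) ✓  (T7,G2) ✓  (T7,G4) ✓
Counterexamples (restrictor pairs failing the scope): 4.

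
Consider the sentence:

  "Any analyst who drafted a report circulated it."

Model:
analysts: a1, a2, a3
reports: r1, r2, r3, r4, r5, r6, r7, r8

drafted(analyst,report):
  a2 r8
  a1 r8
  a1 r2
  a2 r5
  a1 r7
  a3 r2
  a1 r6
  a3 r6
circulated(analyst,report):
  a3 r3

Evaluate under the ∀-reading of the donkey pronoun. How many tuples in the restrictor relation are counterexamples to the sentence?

8

"it" takes "a report" as antecedent — a donkey pronoun bound across the clause boundary.
Strong reading: for every (a,r) with drafted(a,r), circulated(a,r).
Restrictor pairs: (a1,r2) ✗  (a1,r6) ✗  (a1,r7) ✗  (a1,r8) ✗  (a2,r5) ✗  (a2,r8) ✗  (a3,r2) ✗  (a3,r6) ✗
Counterexamples (restrictor pairs failing the scope): 8.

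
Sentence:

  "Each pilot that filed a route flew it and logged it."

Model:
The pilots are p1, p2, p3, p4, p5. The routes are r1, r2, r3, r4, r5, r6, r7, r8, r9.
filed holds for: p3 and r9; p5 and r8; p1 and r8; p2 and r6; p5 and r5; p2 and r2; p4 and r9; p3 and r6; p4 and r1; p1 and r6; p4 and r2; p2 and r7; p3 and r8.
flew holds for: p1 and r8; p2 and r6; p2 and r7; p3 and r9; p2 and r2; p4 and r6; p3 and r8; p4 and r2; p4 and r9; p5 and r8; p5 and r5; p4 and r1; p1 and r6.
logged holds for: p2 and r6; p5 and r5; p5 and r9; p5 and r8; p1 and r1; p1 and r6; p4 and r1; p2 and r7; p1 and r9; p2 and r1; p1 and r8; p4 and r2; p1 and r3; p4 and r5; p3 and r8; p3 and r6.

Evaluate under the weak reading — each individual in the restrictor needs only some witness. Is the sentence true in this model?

"it" takes "a route" as antecedent — a donkey pronoun bound across the clause boundary.
Weak reading: every pilot p with some filed-route has at least one filed-route r such that flew(p,r) ∧ logged(p,r).
Per pilot: p1:✓  p2:✓  p3:✓  p4:✓  p5:✓
Every pilot in the restrictor has a witness.

True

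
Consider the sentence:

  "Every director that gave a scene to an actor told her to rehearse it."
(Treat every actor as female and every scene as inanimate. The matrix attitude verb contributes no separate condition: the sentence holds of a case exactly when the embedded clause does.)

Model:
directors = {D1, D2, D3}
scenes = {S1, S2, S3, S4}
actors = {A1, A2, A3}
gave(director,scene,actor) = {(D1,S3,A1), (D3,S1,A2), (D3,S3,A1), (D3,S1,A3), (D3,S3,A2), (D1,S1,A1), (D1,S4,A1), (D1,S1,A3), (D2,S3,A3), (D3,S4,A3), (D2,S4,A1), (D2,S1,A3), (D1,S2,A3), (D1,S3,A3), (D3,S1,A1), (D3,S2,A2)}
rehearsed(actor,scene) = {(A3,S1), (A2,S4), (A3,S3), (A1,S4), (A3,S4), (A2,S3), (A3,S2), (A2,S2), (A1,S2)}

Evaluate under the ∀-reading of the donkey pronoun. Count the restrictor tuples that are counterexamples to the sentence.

"her" takes "an actor" as antecedent and "it" takes "a scene"; both are donkey pronouns co-varying with the restrictor.
Strong reading: for every (d,s,a) with gave(d,s,a), rehearsed(a,s).
Restrictor triples: (D1,S1,A1)→rehearsed(A1,S1) ✗  (D1,S1,A3)→rehearsed(A3,S1) ✓  (D1,S2,A3)→rehearsed(A3,S2) ✓  (D1,S3,A1)→rehearsed(A1,S3) ✗  (D1,S3,A3)→rehearsed(A3,S3) ✓  (D1,S4,A1)→rehearsed(A1,S4) ✓  (D2,S1,A3)→rehearsed(A3,S1) ✓  (D2,S3,A3)→rehearsed(A3,S3) ✓  (D2,S4,A1)→rehearsed(A1,S4) ✓  (D3,S1,A1)→rehearsed(A1,S1) ✗  (D3,S1,A2)→rehearsed(A2,S1) ✗  (D3,S1,A3)→rehearsed(A3,S1) ✓  (D3,S2,A2)→rehearsed(A2,S2) ✓  (D3,S3,A1)→rehearsed(A1,S3) ✗  (D3,S3,A2)→rehearsed(A2,S3) ✓  (D3,S4,A3)→rehearsed(A3,S4) ✓
Counterexamples (restrictor triples failing the scope): 5.

5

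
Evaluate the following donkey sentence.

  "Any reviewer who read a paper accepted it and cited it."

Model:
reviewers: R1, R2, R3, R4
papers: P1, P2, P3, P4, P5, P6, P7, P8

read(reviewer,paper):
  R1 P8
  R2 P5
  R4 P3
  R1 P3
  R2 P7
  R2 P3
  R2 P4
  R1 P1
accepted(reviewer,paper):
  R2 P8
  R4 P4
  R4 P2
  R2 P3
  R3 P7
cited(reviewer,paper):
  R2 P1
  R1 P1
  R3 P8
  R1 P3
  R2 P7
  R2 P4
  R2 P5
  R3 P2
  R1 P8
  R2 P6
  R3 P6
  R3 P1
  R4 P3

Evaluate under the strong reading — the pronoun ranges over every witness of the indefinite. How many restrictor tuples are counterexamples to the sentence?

"it" takes "a paper" as antecedent — a donkey pronoun bound across the clause boundary.
Strong reading: for every (r,p) with read(r,p), accepted(r,p) ∧ cited(r,p).
Restrictor pairs: (R1,P1) ✗  (R1,P3) ✗  (R1,P8) ✗  (R2,P3) ✗  (R2,P4) ✗  (R2,P5) ✗  (R2,P7) ✗  (R4,P3) ✗
Counterexamples (restrictor pairs failing the scope): 8.

8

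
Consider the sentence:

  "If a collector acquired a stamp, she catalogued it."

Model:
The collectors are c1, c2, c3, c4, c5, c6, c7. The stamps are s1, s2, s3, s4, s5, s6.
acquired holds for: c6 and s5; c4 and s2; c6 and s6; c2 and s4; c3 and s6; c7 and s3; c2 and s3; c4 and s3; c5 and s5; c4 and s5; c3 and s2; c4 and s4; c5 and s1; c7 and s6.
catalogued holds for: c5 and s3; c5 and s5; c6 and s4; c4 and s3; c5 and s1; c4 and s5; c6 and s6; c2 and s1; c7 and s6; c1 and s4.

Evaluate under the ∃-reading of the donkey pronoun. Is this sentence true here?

"it" takes "a stamp" as antecedent — a donkey pronoun bound across the clause boundary.
Weak reading: every collector c with some acquired-stamp has at least one acquired-stamp s such that catalogued(c,s).
Per collector: c2:✗  c3:✗  c4:✓  c5:✓  c6:✓  c7:✓
c2 has no witness among its acquired-stamps.

False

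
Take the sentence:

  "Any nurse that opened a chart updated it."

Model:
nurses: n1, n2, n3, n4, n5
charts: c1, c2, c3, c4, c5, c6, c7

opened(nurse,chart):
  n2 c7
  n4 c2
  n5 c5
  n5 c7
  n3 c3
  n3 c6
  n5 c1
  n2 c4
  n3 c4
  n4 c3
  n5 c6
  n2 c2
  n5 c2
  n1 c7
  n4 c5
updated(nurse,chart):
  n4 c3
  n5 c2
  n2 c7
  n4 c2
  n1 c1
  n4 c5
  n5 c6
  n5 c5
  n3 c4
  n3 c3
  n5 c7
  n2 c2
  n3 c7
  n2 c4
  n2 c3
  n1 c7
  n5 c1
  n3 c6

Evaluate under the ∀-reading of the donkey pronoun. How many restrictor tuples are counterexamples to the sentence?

"it" takes "a chart" as antecedent — a donkey pronoun bound across the clause boundary.
Strong reading: for every (n,c) with opened(n,c), updated(n,c).
Restrictor pairs: (n1,c7) ✓  (n2,c2) ✓  (n2,c4) ✓  (n2,c7) ✓  (n3,c3) ✓  (n3,c4) ✓  (n3,c6) ✓  (n4,c2) ✓  (n4,c3) ✓  (n4,c5) ✓  (n5,c1) ✓  (n5,c2) ✓  (n5,c5) ✓  (n5,c6) ✓  (n5,c7) ✓
Counterexamples (restrictor pairs failing the scope): 0.

0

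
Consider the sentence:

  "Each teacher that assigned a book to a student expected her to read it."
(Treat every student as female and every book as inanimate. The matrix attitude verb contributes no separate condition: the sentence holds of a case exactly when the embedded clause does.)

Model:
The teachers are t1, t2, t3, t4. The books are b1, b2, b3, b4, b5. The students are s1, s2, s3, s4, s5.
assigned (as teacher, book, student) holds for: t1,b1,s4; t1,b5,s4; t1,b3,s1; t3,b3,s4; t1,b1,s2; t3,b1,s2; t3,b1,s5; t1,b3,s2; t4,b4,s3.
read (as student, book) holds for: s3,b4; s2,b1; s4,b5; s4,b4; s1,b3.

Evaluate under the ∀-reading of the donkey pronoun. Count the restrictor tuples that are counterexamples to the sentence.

4

"her" takes "a student" as antecedent and "it" takes "a book"; both are donkey pronouns co-varying with the restrictor.
Strong reading: for every (t,b,s) with assigned(t,b,s), read(s,b).
Restrictor triples: (t1,b1,s2)→read(s2,b1) ✓  (t1,b1,s4)→read(s4,b1) ✗  (t1,b3,s1)→read(s1,b3) ✓  (t1,b3,s2)→read(s2,b3) ✗  (t1,b5,s4)→read(s4,b5) ✓  (t3,b1,s2)→read(s2,b1) ✓  (t3,b1,s5)→read(s5,b1) ✗  (t3,b3,s4)→read(s4,b3) ✗  (t4,b4,s3)→read(s3,b4) ✓
Counterexamples (restrictor triples failing the scope): 4.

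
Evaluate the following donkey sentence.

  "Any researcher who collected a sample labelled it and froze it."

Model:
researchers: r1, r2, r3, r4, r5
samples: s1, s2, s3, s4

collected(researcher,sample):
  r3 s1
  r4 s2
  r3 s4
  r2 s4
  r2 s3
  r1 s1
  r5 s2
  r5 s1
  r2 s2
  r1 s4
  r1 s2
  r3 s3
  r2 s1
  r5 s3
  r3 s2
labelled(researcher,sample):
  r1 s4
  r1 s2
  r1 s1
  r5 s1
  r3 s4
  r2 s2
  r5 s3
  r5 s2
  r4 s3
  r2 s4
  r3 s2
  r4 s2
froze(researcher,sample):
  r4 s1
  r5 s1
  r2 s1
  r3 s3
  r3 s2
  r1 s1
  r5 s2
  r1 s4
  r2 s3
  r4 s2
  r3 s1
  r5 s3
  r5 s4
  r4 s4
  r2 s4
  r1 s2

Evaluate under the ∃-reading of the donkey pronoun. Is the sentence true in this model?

True

"it" takes "a sample" as antecedent — a donkey pronoun bound across the clause boundary.
Weak reading: every researcher r with some collected-sample has at least one collected-sample s such that labelled(r,s) ∧ froze(r,s).
Per researcher: r1:✓  r2:✓  r3:✓  r4:✓  r5:✓
Every researcher in the restrictor has a witness.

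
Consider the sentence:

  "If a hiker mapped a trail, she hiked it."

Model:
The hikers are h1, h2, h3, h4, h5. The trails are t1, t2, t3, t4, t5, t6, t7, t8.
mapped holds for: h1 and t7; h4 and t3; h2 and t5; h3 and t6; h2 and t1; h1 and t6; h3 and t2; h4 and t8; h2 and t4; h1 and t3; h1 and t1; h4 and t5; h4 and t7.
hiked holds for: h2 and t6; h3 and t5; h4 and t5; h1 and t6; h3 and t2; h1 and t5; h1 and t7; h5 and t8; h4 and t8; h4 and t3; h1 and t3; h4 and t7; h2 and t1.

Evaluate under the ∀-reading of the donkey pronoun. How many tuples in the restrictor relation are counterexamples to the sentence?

"it" takes "a trail" as antecedent — a donkey pronoun bound across the clause boundary.
Strong reading: for every (h,t) with mapped(h,t), hiked(h,t).
Restrictor pairs: (h1,t1) ✗  (h1,t3) ✓  (h1,t6) ✓  (h1,t7) ✓  (h2,t1) ✓  (h2,t4) ✗  (h2,t5) ✗  (h3,t2) ✓  (h3,t6) ✗  (h4,t3) ✓  (h4,t5) ✓  (h4,t7) ✓  (h4,t8) ✓
Counterexamples (restrictor pairs failing the scope): 4.

4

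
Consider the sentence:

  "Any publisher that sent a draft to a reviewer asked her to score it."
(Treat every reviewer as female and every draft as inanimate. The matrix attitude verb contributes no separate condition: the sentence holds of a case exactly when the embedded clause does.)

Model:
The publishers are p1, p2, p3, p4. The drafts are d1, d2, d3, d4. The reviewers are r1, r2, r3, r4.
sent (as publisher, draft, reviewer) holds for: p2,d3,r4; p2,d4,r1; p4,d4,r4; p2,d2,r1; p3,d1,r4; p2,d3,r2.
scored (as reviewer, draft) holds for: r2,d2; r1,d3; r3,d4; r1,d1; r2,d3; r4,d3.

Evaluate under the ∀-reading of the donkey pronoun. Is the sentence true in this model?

"her" takes "a reviewer" as antecedent and "it" takes "a draft"; both are donkey pronouns co-varying with the restrictor.
Strong reading: for every (p,d,r) with sent(p,d,r), scored(r,d).
Restrictor triples: (p2,d2,r1)→scored(r1,d2) ✗  (p2,d3,r2)→scored(r2,d3) ✓  (p2,d3,r4)→scored(r4,d3) ✓  (p2,d4,r1)→scored(r1,d4) ✗  (p3,d1,r4)→scored(r4,d1) ✗  (p4,d4,r4)→scored(r4,d4) ✗
Counterexample: (p2,d2,r1) — scored(r1,d2) does not hold.

False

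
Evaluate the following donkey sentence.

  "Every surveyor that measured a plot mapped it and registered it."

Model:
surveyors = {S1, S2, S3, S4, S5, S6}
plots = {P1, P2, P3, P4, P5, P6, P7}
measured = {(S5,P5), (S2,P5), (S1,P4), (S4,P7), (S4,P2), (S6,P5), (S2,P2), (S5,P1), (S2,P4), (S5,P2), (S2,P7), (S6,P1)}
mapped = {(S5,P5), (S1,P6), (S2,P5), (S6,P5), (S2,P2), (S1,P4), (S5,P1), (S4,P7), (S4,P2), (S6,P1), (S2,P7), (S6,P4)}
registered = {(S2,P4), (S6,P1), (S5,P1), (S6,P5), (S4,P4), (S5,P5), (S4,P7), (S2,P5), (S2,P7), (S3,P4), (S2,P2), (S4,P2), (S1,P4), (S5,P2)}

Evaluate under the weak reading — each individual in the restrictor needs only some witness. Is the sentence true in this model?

"it" takes "a plot" as antecedent — a donkey pronoun bound across the clause boundary.
Weak reading: every surveyor s with some measured-plot has at least one measured-plot p such that mapped(s,p) ∧ registered(s,p).
Per surveyor: S1:✓  S2:✓  S4:✓  S5:✓  S6:✓
Every surveyor in the restrictor has a witness.

True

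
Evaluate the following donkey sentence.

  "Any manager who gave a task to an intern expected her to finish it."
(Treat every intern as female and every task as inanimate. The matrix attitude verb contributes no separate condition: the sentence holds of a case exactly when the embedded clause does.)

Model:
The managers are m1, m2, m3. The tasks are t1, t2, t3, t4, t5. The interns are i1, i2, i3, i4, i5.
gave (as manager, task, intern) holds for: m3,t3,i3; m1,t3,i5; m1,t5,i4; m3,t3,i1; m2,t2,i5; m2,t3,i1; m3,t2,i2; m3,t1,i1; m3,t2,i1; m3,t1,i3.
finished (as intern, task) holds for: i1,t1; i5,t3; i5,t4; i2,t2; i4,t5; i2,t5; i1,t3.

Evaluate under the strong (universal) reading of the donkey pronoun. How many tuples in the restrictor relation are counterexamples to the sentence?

"her" takes "an intern" as antecedent and "it" takes "a task"; both are donkey pronouns co-varying with the restrictor.
Strong reading: for every (m,t,i) with gave(m,t,i), finished(i,t).
Restrictor triples: (m1,t3,i5)→finished(i5,t3) ✓  (m1,t5,i4)→finished(i4,t5) ✓  (m2,t2,i5)→finished(i5,t2) ✗  (m2,t3,i1)→finished(i1,t3) ✓  (m3,t1,i1)→finished(i1,t1) ✓  (m3,t1,i3)→finished(i3,t1) ✗  (m3,t2,i1)→finished(i1,t2) ✗  (m3,t2,i2)→finished(i2,t2) ✓  (m3,t3,i1)→finished(i1,t3) ✓  (m3,t3,i3)→finished(i3,t3) ✗
Counterexamples (restrictor triples failing the scope): 4.

4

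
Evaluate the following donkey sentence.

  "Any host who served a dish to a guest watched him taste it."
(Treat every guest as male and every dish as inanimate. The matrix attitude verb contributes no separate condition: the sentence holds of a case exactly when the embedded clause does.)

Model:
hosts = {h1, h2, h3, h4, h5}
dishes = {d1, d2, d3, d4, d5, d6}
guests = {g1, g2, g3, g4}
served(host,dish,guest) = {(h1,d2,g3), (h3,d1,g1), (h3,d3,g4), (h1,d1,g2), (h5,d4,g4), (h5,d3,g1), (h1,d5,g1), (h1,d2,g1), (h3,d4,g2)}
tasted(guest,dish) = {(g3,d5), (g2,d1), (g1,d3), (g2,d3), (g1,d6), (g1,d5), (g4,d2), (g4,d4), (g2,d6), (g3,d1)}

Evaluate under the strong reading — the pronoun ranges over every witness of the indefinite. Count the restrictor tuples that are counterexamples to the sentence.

"him" takes "a guest" as antecedent and "it" takes "a dish"; both are donkey pronouns co-varying with the restrictor.
Strong reading: for every (h,d,g) with served(h,d,g), tasted(g,d).
Restrictor triples: (h1,d1,g2)→tasted(g2,d1) ✓  (h1,d2,g1)→tasted(g1,d2) ✗  (h1,d2,g3)→tasted(g3,d2) ✗  (h1,d5,g1)→tasted(g1,d5) ✓  (h3,d1,g1)→tasted(g1,d1) ✗  (h3,d3,g4)→tasted(g4,d3) ✗  (h3,d4,g2)→tasted(g2,d4) ✗  (h5,d3,g1)→tasted(g1,d3) ✓  (h5,d4,g4)→tasted(g4,d4) ✓
Counterexamples (restrictor triples failing the scope): 5.

5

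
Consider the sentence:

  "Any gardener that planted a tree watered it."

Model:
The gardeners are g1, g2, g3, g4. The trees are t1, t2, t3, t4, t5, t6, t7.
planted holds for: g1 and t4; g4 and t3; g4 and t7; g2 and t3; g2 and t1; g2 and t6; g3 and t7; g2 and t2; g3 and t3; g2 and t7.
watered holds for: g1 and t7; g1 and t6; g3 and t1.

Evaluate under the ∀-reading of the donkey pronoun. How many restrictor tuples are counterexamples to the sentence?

10

"it" takes "a tree" as antecedent — a donkey pronoun bound across the clause boundary.
Strong reading: for every (g,t) with planted(g,t), watered(g,t).
Restrictor pairs: (g1,t4) ✗  (g2,t1) ✗  (g2,t2) ✗  (g2,t3) ✗  (g2,t6) ✗  (g2,t7) ✗  (g3,t3) ✗  (g3,t7) ✗  (g4,t3) ✗  (g4,t7) ✗
Counterexamples (restrictor pairs failing the scope): 10.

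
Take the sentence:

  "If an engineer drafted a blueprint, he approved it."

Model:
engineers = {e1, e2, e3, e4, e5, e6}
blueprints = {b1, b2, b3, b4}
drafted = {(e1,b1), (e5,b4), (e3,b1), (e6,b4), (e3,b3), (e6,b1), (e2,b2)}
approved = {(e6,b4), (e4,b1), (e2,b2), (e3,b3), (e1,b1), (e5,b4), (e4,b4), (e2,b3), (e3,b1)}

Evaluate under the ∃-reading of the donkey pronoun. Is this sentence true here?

"it" takes "a blueprint" as antecedent — a donkey pronoun bound across the clause boundary.
Weak reading: every engineer e with some drafted-blueprint has at least one drafted-blueprint b such that approved(e,b).
Per engineer: e1:✓  e2:✓  e3:✓  e5:✓  e6:✓
Every engineer in the restrictor has a witness.

True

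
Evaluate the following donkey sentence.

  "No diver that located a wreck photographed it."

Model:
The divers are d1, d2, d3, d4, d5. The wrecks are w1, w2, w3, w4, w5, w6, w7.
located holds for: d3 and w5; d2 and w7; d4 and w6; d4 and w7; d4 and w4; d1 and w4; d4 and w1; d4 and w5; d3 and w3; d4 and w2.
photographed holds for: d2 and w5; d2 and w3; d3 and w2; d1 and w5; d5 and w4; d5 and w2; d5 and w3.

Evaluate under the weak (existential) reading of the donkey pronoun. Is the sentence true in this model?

"it" takes "a wreck" as antecedent — a donkey pronoun bound across the clause boundary.
Truth condition: for no (d,w) with located(d,w) does photographed(d,w) hold.
Restrictor pairs — does the scope hold? (d1,w4):fails  (d2,w7):fails  (d3,w3):fails  (d3,w5):fails  (d4,w1):fails  (d4,w2):fails  (d4,w4):fails  (d4,w5):fails  (d4,w6):fails  (d4,w7):fails
Scope holds for no restrictor pair, so the sentence is true.

True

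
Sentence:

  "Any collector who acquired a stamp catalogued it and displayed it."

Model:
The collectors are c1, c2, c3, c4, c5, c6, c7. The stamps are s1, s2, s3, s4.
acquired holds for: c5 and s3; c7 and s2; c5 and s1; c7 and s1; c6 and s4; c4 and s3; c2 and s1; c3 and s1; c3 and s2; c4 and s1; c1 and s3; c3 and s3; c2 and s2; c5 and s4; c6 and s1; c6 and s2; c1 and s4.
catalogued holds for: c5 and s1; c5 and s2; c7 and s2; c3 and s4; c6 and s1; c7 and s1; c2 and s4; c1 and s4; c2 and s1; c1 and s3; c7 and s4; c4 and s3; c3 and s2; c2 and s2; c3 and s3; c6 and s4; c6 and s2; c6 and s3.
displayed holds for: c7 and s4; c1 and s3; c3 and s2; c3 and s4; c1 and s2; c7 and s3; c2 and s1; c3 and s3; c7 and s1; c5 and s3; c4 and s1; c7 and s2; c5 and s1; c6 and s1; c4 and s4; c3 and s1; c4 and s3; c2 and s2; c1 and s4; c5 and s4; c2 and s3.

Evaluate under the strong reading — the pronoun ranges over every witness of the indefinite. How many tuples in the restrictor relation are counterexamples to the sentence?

"it" takes "a stamp" as antecedent — a donkey pronoun bound across the clause boundary.
Strong reading: for every (c,s) with acquired(c,s), catalogued(c,s) ∧ displayed(c,s).
Restrictor pairs: (c1,s3) ✓  (c1,s4) ✓  (c2,s1) ✓  (c2,s2) ✓  (c3,s1) ✗  (c3,s2) ✓  (c3,s3) ✓  (c4,s1) ✗  (c4,s3) ✓  (c5,s1) ✓  (c5,s3) ✗  (c5,s4) ✗  (c6,s1) ✓  (c6,s2) ✗  (c6,s4) ✗  (c7,s1) ✓  (c7,s2) ✓
Counterexamples (restrictor pairs failing the scope): 6.

6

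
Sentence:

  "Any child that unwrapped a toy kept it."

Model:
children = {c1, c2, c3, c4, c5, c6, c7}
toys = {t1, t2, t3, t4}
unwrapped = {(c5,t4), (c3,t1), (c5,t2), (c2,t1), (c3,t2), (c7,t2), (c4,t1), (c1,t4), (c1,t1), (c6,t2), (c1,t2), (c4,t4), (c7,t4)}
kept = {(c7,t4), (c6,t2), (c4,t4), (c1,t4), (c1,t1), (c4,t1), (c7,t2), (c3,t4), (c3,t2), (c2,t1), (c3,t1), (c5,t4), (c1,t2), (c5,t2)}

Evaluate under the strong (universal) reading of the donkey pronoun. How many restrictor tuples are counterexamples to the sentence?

"it" takes "a toy" as antecedent — a donkey pronoun bound across the clause boundary.
Strong reading: for every (c,t) with unwrapped(c,t), kept(c,t).
Restrictor pairs: (c1,t1) ✓  (c1,t2) ✓  (c1,t4) ✓  (c2,t1) ✓  (c3,t1) ✓  (c3,t2) ✓  (c4,t1) ✓  (c4,t4) ✓  (c5,t2) ✓  (c5,t4) ✓  (c6,t2) ✓  (c7,t2) ✓  (c7,t4) ✓
Counterexamples (restrictor pairs failing the scope): 0.

0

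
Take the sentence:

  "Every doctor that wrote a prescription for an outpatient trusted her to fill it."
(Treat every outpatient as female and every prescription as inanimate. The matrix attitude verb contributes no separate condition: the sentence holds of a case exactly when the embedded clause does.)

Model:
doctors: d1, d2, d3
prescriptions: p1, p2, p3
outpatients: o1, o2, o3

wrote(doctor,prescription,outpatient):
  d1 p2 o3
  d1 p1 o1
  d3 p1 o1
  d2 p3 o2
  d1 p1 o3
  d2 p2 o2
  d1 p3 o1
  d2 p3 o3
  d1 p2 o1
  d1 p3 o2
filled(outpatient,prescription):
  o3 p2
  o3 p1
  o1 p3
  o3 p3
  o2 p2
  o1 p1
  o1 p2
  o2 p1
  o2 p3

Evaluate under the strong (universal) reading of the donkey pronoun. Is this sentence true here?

"her" takes "an outpatient" as antecedent and "it" takes "a prescription"; both are donkey pronouns co-varying with the restrictor.
Strong reading: for every (d,p,o) with wrote(d,p,o), filled(o,p).
Restrictor triples: (d1,p1,o1)→filled(o1,p1) ✓  (d1,p1,o3)→filled(o3,p1) ✓  (d1,p2,o1)→filled(o1,p2) ✓  (d1,p2,o3)→filled(o3,p2) ✓  (d1,p3,o1)→filled(o1,p3) ✓  (d1,p3,o2)→filled(o2,p3) ✓  (d2,p2,o2)→filled(o2,p2) ✓  (d2,p3,o2)→filled(o2,p3) ✓  (d2,p3,o3)→filled(o3,p3) ✓  (d3,p1,o1)→filled(o1,p1) ✓
Every restrictor triple satisfies the scope.

True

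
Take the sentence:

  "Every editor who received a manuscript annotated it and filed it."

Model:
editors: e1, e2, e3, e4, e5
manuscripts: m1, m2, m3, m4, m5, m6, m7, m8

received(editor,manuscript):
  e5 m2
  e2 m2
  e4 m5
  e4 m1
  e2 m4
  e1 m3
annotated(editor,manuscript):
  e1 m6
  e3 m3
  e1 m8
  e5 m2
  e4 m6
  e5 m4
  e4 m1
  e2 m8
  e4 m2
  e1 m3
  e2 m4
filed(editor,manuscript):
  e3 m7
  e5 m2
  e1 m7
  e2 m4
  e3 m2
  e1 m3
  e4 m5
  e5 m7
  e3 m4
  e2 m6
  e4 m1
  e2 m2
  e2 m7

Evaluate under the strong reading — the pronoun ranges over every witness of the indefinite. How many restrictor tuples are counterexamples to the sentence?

2

"it" takes "a manuscript" as antecedent — a donkey pronoun bound across the clause boundary.
Strong reading: for every (e,m) with received(e,m), annotated(e,m) ∧ filed(e,m).
Restrictor pairs: (e1,m3) ✓  (e2,m2) ✗  (e2,m4) ✓  (e4,m1) ✓  (e4,m5) ✗  (e5,m2) ✓
Counterexamples (restrictor pairs failing the scope): 2.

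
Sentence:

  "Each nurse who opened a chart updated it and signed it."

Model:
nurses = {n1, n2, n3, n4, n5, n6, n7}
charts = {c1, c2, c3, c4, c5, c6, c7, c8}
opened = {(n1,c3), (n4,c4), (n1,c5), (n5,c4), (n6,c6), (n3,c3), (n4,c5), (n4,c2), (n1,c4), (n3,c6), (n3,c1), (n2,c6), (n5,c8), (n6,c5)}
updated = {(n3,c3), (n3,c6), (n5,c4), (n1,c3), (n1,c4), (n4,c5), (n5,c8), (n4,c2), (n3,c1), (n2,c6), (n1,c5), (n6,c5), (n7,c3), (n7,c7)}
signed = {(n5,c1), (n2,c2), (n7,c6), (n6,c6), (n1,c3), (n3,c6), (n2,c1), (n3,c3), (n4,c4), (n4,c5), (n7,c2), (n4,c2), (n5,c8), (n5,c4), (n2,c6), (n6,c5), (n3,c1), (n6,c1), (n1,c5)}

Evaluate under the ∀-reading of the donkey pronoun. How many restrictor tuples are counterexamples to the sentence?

"it" takes "a chart" as antecedent — a donkey pronoun bound across the clause boundary.
Strong reading: for every (n,c) with opened(n,c), updated(n,c) ∧ signed(n,c).
Restrictor pairs: (n1,c3) ✓  (n1,c4) ✗  (n1,c5) ✓  (n2,c6) ✓  (n3,c1) ✓  (n3,c3) ✓  (n3,c6) ✓  (n4,c2) ✓  (n4,c4) ✗  (n4,c5) ✓  (n5,c4) ✓  (n5,c8) ✓  (n6,c5) ✓  (n6,c6) ✗
Counterexamples (restrictor pairs failing the scope): 3.

3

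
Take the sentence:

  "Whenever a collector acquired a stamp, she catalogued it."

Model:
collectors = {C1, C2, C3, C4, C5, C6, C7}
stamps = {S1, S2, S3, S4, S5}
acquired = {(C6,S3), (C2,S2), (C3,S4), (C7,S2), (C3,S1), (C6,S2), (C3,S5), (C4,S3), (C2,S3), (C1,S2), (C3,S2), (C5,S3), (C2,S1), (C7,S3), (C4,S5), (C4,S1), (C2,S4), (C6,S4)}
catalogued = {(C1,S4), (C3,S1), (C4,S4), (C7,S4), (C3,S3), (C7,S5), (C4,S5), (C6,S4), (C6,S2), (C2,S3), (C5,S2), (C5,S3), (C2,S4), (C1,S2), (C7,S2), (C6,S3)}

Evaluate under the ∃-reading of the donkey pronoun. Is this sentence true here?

True

"it" takes "a stamp" as antecedent — a donkey pronoun bound across the clause boundary.
Weak reading: every collector c with some acquired-stamp has at least one acquired-stamp s such that catalogued(c,s).
Per collector: C1:✓  C2:✓  C3:✓  C4:✓  C5:✓  C6:✓  C7:✓
Every collector in the restrictor has a witness.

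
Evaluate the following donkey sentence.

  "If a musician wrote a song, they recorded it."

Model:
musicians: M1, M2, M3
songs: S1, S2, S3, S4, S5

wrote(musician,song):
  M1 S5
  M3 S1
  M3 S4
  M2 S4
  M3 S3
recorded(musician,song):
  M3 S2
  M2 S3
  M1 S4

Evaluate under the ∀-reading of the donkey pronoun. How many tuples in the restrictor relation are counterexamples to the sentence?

"it" takes "a song" as antecedent — a donkey pronoun bound across the clause boundary.
Strong reading: for every (m,s) with wrote(m,s), recorded(m,s).
Restrictor pairs: (M1,S5) ✗  (M2,S4) ✗  (M3,S1) ✗  (M3,S3) ✗  (M3,S4) ✗
Counterexamples (restrictor pairs failing the scope): 5.

5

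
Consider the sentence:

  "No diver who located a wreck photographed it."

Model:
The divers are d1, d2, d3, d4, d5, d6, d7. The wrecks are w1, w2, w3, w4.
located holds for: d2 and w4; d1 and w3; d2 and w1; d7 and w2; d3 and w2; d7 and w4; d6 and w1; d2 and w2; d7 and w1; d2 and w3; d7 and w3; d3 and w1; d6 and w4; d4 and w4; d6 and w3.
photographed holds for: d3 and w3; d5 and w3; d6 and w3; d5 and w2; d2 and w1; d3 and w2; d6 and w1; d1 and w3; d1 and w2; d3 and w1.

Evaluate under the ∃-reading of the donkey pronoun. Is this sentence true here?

False

"it" takes "a wreck" as antecedent — a donkey pronoun bound across the clause boundary.
Truth condition: for no (d,w) with located(d,w) does photographed(d,w) hold.
Restrictor pairs — does the scope hold? (d1,w3):holds  (d2,w1):holds  (d2,w2):fails  (d2,w3):fails  (d2,w4):fails  (d3,w1):holds  (d3,w2):holds  (d4,w4):fails  (d6,w1):holds  (d6,w3):holds  (d6,w4):fails  (d7,w1):fails  (d7,w2):fails  (d7,w3):fails  (d7,w4):fails
Scope holds for 6 pair(s), so the sentence is false.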